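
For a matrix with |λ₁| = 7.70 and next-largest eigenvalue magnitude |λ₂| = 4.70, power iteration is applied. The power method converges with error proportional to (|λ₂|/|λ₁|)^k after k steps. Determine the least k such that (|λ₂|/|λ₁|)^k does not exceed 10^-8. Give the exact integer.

|λ₂/λ₁| = 4.70/7.70 = 0.61039
Need k ≥ ln(10^-8) / ln(0.61039) = -18.4207 / -0.4937 ≈ 37.315
Smallest integer k satisfying the bound: 38

38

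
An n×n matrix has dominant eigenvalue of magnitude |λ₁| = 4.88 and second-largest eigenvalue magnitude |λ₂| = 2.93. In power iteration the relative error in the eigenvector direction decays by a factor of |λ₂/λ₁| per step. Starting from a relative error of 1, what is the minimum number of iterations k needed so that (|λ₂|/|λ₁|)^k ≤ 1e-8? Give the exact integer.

37

|λ₂/λ₁| = 2.93/4.88 = 0.60041
Need k ≥ ln(1e-8) / ln(0.60041) = -18.4207 / -0.5101 ≈ 36.109
Smallest integer k satisfying the bound: 37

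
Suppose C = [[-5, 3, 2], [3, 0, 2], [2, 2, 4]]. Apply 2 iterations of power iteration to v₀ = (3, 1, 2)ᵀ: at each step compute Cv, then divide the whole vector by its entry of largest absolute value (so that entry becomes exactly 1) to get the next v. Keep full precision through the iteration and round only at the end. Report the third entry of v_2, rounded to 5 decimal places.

Cv0 = (-8.000000, 13.000000, 16.000000); divide by 16.000000 → v1 = (-0.500000, 0.812500, 1.000000)
Cv1 = (6.937500, 0.500000, 4.625000); divide by 6.937500 → v2 = (1.000000, 0.072072, 0.666667)
Requested entry of v2: 74/111 = 0.66667

0.66667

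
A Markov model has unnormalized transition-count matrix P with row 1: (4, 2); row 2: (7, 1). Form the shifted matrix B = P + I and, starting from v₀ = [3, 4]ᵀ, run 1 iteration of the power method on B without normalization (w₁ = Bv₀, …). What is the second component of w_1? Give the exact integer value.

B = P + I has rows (5, 2); (7, 2)
w1 = Bv₀ = (5·3 + 2·4; 7·3 + 2·4) = (23, 29)
Requested component of w1: 29

29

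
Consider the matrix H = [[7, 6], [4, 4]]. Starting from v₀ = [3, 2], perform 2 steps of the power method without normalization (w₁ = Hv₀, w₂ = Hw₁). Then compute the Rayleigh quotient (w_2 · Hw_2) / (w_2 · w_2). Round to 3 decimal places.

w1 = Hv₀ = (33, 20)
w2 = Hw1 = (351, 212)
Hw2 = (3729, 2252)
w2·Hw2 = 351·3729 + 212·2252 = 1786303; w2·w2 = 351·351 + 212·212 = 168145
λ ≈ 1786303/168145 = 10.624

λ ≈ 10.624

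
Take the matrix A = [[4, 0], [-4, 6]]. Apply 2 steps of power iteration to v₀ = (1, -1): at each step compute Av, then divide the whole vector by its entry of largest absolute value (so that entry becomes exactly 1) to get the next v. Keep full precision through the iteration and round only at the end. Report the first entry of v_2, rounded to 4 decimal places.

-0.2105

Av0 = (4.00000, -10.00000); divide by -10.00000 → v1 = (-0.40000, 1.00000)
Av1 = (-1.60000, 7.60000); divide by 7.60000 → v2 = (-0.21053, 1.00000)
Requested entry of v2: 16/-76 = -0.2105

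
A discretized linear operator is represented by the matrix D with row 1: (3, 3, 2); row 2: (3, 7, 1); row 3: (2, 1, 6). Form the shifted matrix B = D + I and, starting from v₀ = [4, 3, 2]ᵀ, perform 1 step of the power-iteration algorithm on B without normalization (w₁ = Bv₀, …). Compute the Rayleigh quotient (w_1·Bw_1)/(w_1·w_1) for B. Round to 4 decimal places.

μ ≈ 10.5509

B = D + I has rows (4, 3, 2); (3, 8, 1); (2, 1, 7)
w1 = Bv₀ = (4·4 + 3·3 + 2·2; 3·4 + 8·3 + 1·2; 2·4 + 1·3 + 7·2) = (29, 38, 25)
Bw1 = (280, 416, 271)
w1·Bw1 = 30703; w1·w1 = 2910; μ ≈ 30703/2910 = 10.5509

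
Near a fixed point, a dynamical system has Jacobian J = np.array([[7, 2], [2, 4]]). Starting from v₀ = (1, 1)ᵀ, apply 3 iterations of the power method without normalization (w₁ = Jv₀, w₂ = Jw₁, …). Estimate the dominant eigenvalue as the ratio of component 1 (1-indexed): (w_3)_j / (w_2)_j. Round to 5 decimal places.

8.12000

w1 = Jv₀ = (9, 6)
w2 = Jw1 = (75, 42)
w3 = Jw2 = (609, 318)
Ratio at component: 609 / 75 = 8.12000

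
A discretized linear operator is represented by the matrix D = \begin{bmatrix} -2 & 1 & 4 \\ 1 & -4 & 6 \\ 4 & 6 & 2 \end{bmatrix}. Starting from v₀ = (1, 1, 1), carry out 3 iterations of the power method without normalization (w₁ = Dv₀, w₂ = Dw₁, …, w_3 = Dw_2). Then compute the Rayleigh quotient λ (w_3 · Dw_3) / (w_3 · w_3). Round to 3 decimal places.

λ ≈ 5.573

w1 = Dv₀ = ((-2)·1 + 1·1 + 4·1; 1·1 + (-4)·1 + 6·1; 4·1 + 6·1 + 2·1) = (3, 3, 12)
w2 = Dw1 = ((-2)·3 + 1·3 + 4·12; 1·3 + (-4)·3 + 6·12; 4·3 + 6·3 + 2·12) = (45, 63, 54)
w3 = Dw2 = (189, 117, 666)
Dw3 = (2403, 3717, 2790)
w3·Dw3 = 189·2403 + 117·3717 + 666·2790 = 2747196; w3·w3 = 189·189 + 117·117 + 666·666 = 492966
λ ≈ 2747196/492966 = 5.573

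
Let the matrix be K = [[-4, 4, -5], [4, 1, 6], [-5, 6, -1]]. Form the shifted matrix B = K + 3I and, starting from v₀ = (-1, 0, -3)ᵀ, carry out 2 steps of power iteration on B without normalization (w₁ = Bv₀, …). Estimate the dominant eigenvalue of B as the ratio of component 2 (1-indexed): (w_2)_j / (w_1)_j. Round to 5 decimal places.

1.36364

B = K + 3I has rows (-1, 4, -5); (4, 4, 6); (-5, 6, 2)
w1 = Bv₀ = ((-1)·(-1) + 4·0 + (-5)·(-3); 4·(-1) + 4·0 + 6·(-3); (-5)·(-1) + 6·0 + 2·(-3)) = (16, -22, -1)
w2 = Bw1 = ((-1)·16 + 4·(-22) + (-5)·(-1); 4·16 + 4·(-22) + 6·(-1); (-5)·16 + 6·(-22) + 2·(-1)) = (-99, -30, -214)
Ratio: -30/-22 = 1.36364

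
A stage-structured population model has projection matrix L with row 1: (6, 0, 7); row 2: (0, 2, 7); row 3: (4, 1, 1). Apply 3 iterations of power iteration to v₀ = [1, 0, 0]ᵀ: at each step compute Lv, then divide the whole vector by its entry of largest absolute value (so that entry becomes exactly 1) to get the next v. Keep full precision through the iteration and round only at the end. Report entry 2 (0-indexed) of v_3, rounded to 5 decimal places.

0.53793

Lv0 = (6.000000, 0.000000, 4.000000); divide by 6.000000 → v1 = (1.000000, 0.000000, 0.666667)
Lv1 = (10.666667, 4.666667, 4.666667); divide by 10.666667 → v2 = (1.000000, 0.437500, 0.437500)
Lv2 = (9.062500, 3.937500, 4.875000); divide by 9.062500 → v3 = (1.000000, 0.434483, 0.537931)
Requested entry of v3: 312/580 = 0.53793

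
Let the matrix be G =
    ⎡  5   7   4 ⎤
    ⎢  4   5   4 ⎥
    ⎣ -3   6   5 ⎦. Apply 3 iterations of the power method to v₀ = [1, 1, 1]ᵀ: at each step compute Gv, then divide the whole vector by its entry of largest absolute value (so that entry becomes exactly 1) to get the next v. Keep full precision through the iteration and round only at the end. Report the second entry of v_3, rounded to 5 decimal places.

Gv0 = (16.000000, 13.000000, 8.000000); divide by 16.000000 → v1 = (1.000000, 0.812500, 0.500000)
Gv1 = (12.687500, 10.062500, 4.375000); divide by 12.687500 → v2 = (1.000000, 0.793103, 0.344828)
Gv2 = (11.931034, 9.344828, 3.482759); divide by 11.931034 → v3 = (1.000000, 0.783237, 0.291908)
Requested entry of v3: 1897/2422 = 0.78324

0.78324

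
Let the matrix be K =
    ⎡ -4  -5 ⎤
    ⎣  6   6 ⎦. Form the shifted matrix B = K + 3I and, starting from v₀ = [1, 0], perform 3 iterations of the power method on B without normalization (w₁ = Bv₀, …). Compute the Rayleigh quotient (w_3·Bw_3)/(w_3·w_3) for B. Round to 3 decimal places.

B = K + 3I has rows (-1, -5); (6, 9)
w1 = Bv₀ = (-1, 6)
w2 = Bw1 = (-29, 48)
w3 = Bw2 = (-211, 258)
Bw3 = (-1079, 1056)
w3·Bw3 = 500117; w3·w3 = 111085; μ ≈ 500117/111085 = 4.502

μ ≈ 4.502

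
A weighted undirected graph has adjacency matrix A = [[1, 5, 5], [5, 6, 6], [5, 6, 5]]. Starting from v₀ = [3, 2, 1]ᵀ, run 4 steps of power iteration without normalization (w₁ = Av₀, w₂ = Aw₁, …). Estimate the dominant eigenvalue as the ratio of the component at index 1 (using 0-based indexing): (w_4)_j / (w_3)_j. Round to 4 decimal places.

w1 = Av₀ = (18, 33, 32)
w2 = Aw1 = (343, 480, 448)
w3 = Aw2 = (4983, 7283, 6835)
w4 = Aw3 = (75573, 109623, 102788)
Ratio at component: 109623 / 7283 = 15.0519

15.0519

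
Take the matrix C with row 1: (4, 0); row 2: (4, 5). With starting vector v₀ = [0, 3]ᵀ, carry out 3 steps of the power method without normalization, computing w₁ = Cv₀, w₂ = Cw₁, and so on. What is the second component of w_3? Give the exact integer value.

375

w1 = Cv₀ = (4·0 + 0·3; 4·0 + 5·3) = (0, 15)
w2 = Cw1 = (4·0 + 0·15; 4·0 + 5·15) = (0, 75)
w3 = Cw2 = (0, 375)
The requested component of w3 is 375.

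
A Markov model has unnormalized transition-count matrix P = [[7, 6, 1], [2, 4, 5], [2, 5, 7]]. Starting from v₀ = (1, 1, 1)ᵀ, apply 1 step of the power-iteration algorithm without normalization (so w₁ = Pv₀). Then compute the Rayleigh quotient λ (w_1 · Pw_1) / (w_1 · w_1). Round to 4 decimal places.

w1 = Pv₀ = (7·1 + 6·1 + 1·1; 2·1 + 4·1 + 5·1; 2·1 + 5·1 + 7·1) = (14, 11, 14)
Pw1 = (178, 142, 181)
w1·Pw1 = 14·178 + 11·142 + 14·181 = 6588; w1·w1 = 14·14 + 11·11 + 14·14 = 513
λ ≈ 6588/513 = 12.8421

λ ≈ 12.8421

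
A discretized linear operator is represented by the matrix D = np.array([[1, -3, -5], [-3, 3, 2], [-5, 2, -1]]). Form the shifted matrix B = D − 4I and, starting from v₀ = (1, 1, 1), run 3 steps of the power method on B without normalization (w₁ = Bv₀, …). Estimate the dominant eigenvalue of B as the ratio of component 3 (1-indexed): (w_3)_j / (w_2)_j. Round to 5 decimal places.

B = D − 4I has rows (-3, -3, -5); (-3, -1, 2); (-5, 2, -5)
w1 = Bv₀ = ((-3)·1 + (-3)·1 + (-5)·1; (-3)·1 + (-1)·1 + 2·1; (-5)·1 + 2·1 + (-5)·1) = (-11, -2, -8)
w2 = Bw1 = ((-3)·(-11) + (-3)·(-2) + (-5)·(-8); (-3)·(-11) + (-1)·(-2) + 2·(-8); (-5)·(-11) + 2·(-2) + (-5)·(-8)) = (79, 19, 91)
w3 = Bw2 = (-749, -74, -812)
Ratio: -812/91 = -8.92308

μ ≈ -8.92308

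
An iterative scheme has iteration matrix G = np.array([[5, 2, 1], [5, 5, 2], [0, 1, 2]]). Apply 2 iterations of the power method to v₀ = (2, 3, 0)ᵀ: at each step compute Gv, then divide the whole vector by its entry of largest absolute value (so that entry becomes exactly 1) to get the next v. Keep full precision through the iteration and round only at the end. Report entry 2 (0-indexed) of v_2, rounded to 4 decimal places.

Gv0 = (16.00000, 25.00000, 3.00000); divide by 25.00000 → v1 = (0.64000, 1.00000, 0.12000)
Gv1 = (5.32000, 8.44000, 1.24000); divide by 8.44000 → v2 = (0.63033, 1.00000, 0.14692)
Requested entry of v2: 31/211 = 0.1469

0.1469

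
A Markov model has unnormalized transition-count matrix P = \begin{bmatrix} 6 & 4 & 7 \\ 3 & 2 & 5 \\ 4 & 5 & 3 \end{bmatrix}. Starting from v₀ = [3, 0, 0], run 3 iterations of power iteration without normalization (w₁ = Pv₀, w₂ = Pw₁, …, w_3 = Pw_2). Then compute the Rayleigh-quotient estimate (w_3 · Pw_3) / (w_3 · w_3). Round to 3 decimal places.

w1 = Pv₀ = (6·3 + 4·0 + 7·0; 3·3 + 2·0 + 5·0; 4·3 + 5·0 + 3·0) = (18, 9, 12)
w2 = Pw1 = (6·18 + 4·9 + 7·12; 3·18 + 2·9 + 5·12; 4·18 + 5·9 + 3·12) = (228, 132, 153)
w3 = Pw2 = (2967, 1713, 2031)
Pw3 = (38871, 22482, 26526)
w3·Pw3 = 2967·38871 + 1713·22482 + 2031·26526 = 207716229; w3·w3 = 2967·2967 + 1713·1713 + 2031·2031 = 15862419
λ ≈ 207716229/15862419 = 13.095

λ ≈ 13.095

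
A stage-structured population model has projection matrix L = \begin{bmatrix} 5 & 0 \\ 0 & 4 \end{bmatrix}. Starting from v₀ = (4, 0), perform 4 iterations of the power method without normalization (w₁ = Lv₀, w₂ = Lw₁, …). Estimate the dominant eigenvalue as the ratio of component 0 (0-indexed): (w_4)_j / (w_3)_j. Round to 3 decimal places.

w1 = Lv₀ = (5·4 + 0·0; 0·4 + 4·0) = (20, 0)
w2 = Lw1 = (5·20 + 0·0; 0·20 + 4·0) = (100, 0)
w3 = Lw2 = (500, 0)
w4 = Lw3 = (2500, 0)
Ratio at component: 2500 / 500 = 5.000

λ ≈ 5.000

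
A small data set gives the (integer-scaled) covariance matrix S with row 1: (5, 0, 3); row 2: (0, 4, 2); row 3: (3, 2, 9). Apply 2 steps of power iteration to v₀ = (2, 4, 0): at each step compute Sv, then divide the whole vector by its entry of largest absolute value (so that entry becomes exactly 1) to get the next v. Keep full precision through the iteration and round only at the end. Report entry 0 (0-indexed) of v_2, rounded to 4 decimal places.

Sv0 = (10.00000, 16.00000, 14.00000); divide by 16.00000 → v1 = (0.62500, 1.00000, 0.87500)
Sv1 = (5.75000, 5.75000, 11.75000); divide by 11.75000 → v2 = (0.48936, 0.48936, 1.00000)
Requested entry of v2: 92/188 = 0.4894

0.4894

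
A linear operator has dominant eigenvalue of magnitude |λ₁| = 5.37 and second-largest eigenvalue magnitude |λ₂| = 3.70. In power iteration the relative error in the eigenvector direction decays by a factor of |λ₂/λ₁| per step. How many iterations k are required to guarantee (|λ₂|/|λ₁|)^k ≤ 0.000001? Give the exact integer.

38

|λ₂/λ₁| = 3.70/5.37 = 0.68901
Need k ≥ ln(0.000001) / ln(0.68901) = -13.8155 / -0.3725 ≈ 37.089
Smallest integer k satisfying the bound: 38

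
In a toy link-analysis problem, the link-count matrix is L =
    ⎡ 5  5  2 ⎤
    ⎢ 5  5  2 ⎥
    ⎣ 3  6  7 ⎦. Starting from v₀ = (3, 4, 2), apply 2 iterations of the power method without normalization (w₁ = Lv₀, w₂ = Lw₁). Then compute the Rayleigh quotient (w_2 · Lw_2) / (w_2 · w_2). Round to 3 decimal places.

w1 = Lv₀ = (39, 39, 47)
w2 = Lw1 = (484, 484, 680)
Lw2 = (6200, 6200, 9116)
w2·Lw2 = 484·6200 + 484·6200 + 680·9116 = 12200480; w2·w2 = 484·484 + 484·484 + 680·680 = 930912
λ ≈ 12200480/930912 = 13.106

13.106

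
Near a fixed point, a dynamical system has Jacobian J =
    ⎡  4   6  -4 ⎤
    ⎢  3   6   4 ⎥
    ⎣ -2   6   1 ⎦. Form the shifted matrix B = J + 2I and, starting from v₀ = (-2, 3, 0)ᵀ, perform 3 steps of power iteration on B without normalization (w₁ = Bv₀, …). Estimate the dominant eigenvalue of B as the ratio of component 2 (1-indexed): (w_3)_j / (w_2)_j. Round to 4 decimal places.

B = J + 2I has rows (6, 6, -4); (3, 8, 4); (-2, 6, 3)
w1 = Bv₀ = (6, 18, 22)
w2 = Bw1 = (56, 250, 162)
w3 = Bw2 = (1188, 2816, 1874)
Ratio: 2816/250 = 11.2640

11.2640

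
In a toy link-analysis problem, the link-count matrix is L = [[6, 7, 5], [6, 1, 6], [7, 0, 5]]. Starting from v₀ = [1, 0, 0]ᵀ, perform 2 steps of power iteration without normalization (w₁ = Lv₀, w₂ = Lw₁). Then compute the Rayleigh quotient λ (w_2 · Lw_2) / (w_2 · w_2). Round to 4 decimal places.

w1 = Lv₀ = (6·1 + 7·0 + 5·0; 6·1 + 1·0 + 6·0; 7·1 + 0·0 + 5·0) = (6, 6, 7)
w2 = Lw1 = (6·6 + 7·6 + 5·7; 6·6 + 1·6 + 6·7; 7·6 + 0·6 + 5·7) = (113, 84, 77)
Lw2 = (1651, 1224, 1176)
w2·Lw2 = 113·1651 + 84·1224 + 77·1176 = 379931; w2·w2 = 113·113 + 84·84 + 77·77 = 25754
λ ≈ 379931/25754 = 14.7523

λ ≈ 14.7523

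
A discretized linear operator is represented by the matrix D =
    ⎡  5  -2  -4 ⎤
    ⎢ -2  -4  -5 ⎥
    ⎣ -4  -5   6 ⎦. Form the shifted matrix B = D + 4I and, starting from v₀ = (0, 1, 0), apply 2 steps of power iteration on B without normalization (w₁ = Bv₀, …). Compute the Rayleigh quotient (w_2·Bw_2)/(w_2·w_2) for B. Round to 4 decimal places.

μ ≈ 11.6121

B = D + 4I has rows (9, -2, -4); (-2, 0, -5); (-4, -5, 10)
w1 = Bv₀ = (-2, 0, -5)
w2 = Bw1 = (2, 29, -42)
Bw2 = (128, 206, -573)
w2·Bw2 = 30296; w2·w2 = 2609; μ ≈ 30296/2609 = 11.6121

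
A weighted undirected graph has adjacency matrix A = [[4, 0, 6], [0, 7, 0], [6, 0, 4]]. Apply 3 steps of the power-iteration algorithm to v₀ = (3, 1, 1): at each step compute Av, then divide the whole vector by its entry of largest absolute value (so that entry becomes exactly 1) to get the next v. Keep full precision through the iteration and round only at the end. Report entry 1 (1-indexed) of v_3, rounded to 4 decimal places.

0.9920

Av0 = (18.00000, 7.00000, 22.00000); divide by 22.00000 → v1 = (0.81818, 0.31818, 1.00000)
Av1 = (9.27273, 2.22727, 8.90909); divide by 9.27273 → v2 = (1.00000, 0.24020, 0.96078)
Av2 = (9.76471, 1.68137, 9.84314); divide by 9.84314 → v3 = (0.99203, 0.17082, 1.00000)
Requested entry of v3: 1992/2008 = 0.9920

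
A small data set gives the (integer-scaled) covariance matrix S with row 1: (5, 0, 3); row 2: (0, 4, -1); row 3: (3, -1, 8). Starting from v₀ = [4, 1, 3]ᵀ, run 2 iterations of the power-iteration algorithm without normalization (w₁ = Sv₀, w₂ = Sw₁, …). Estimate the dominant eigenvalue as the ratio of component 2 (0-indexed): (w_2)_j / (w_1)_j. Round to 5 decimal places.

w1 = Sv₀ = (5·4 + 0·1 + 3·3; 0·4 + 4·1 + (-1)·3; 3·4 + (-1)·1 + 8·3) = (29, 1, 35)
w2 = Sw1 = (5·29 + 0·1 + 3·35; 0·29 + 4·1 + (-1)·35; 3·29 + (-1)·1 + 8·35) = (250, -31, 366)
Ratio at component: 366 / 35 = 10.45714

10.45714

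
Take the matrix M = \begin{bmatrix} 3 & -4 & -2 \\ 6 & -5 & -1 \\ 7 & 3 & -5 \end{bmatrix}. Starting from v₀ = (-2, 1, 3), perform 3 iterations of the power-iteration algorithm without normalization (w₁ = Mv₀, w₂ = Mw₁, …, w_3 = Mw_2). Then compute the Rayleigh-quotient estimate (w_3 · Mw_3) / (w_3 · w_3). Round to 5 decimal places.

w1 = Mv₀ = (3·(-2) + (-4)·1 + (-2)·3; 6·(-2) + (-5)·1 + (-1)·3; 7·(-2) + 3·1 + (-5)·3) = (-16, -20, -26)
w2 = Mw1 = (3·(-16) + (-4)·(-20) + (-2)·(-26); 6·(-16) + (-5)·(-20) + (-1)·(-26); 7·(-16) + 3·(-20) + (-5)·(-26)) = (84, 30, -42)
w3 = Mw2 = (216, 396, 888)
Mw3 = (-2712, -1572, -1740)
w3·Mw3 = 216·(-2712) + 396·(-1572) + 888·(-1740) = -2753424; w3·w3 = 216·216 + 396·396 + 888·888 = 992016
λ ≈ -2753424/992016 = -2.77558

-2.77558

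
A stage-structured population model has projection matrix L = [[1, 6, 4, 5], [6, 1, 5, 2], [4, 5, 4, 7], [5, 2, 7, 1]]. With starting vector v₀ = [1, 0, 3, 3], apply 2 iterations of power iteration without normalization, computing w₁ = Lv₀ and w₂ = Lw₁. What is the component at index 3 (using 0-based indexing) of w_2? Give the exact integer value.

w1 = Lv₀ = (1·1 + 6·0 + 4·3 + 5·3; 6·1 + 1·0 + 5·3 + 2·3; 4·1 + 5·0 + 4·3 + 7·3; 5·1 + 2·0 + 7·3 + 1·3) = (28, 27, 37, 29)
w2 = Lw1 = (1·28 + 6·27 + 4·37 + 5·29; 6·28 + 1·27 + 5·37 + 2·29; 4·28 + 5·27 + 4·37 + 7·29; 5·28 + 2·27 + 7·37 + 1·29) = (483, 438, 598, 482)
The requested component of w2 is 482.

482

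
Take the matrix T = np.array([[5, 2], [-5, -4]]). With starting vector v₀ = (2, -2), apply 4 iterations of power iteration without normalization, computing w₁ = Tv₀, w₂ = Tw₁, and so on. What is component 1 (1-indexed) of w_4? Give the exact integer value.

346

w1 = Tv₀ = (6, -2)
w2 = Tw1 = (26, -22)
w3 = Tw2 = (86, -42)
w4 = Tw3 = (346, -262)
The requested component of w4 is 346.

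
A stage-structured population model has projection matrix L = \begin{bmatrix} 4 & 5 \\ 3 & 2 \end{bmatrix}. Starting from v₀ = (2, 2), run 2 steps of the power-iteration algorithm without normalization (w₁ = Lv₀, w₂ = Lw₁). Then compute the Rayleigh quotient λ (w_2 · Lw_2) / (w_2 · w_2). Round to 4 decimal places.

λ ≈ 7.0094

w1 = Lv₀ = (18, 10)
w2 = Lw1 = (122, 74)
Lw2 = (858, 514)
w2·Lw2 = 122·858 + 74·514 = 142712; w2·w2 = 122·122 + 74·74 = 20360
λ ≈ 142712/20360 = 7.0094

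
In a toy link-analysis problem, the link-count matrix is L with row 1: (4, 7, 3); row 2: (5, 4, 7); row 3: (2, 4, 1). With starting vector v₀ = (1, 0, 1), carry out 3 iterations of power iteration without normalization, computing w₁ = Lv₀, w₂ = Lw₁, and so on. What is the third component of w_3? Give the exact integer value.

723

w1 = Lv₀ = (4·1 + 7·0 + 3·1; 5·1 + 4·0 + 7·1; 2·1 + 4·0 + 1·1) = (7, 12, 3)
w2 = Lw1 = (4·7 + 7·12 + 3·3; 5·7 + 4·12 + 7·3; 2·7 + 4·12 + 1·3) = (121, 104, 65)
w3 = Lw2 = (1407, 1476, 723)
The requested component of w3 is 723.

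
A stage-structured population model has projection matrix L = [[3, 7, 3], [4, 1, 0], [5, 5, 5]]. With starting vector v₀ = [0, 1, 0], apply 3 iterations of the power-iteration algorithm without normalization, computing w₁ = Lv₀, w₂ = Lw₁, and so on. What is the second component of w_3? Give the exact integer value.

w1 = Lv₀ = (3·0 + 7·1 + 3·0; 4·0 + 1·1 + 0·0; 5·0 + 5·1 + 5·0) = (7, 1, 5)
w2 = Lw1 = (3·7 + 7·1 + 3·5; 4·7 + 1·1 + 0·5; 5·7 + 5·1 + 5·5) = (43, 29, 65)
w3 = Lw2 = (527, 201, 685)
The requested component of w3 is 201.

201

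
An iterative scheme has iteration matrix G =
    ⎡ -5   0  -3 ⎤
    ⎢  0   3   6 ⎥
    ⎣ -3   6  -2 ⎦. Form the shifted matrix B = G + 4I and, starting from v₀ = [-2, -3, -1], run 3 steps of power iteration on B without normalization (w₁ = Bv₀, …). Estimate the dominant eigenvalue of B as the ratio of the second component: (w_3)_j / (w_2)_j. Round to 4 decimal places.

B = G + 4I has rows (-1, 0, -3); (0, 7, 6); (-3, 6, 2)
w1 = Bv₀ = ((-1)·(-2) + 0·(-3) + (-3)·(-1); 0·(-2) + 7·(-3) + 6·(-1); (-3)·(-2) + 6·(-3) + 2·(-1)) = (5, -27, -14)
w2 = Bw1 = ((-1)·5 + 0·(-27) + (-3)·(-14); 0·5 + 7·(-27) + 6·(-14); (-3)·5 + 6·(-27) + 2·(-14)) = (37, -273, -205)
w3 = Bw2 = (578, -3141, -2159)
Ratio: -3141/-273 = 11.5055

μ ≈ 11.5055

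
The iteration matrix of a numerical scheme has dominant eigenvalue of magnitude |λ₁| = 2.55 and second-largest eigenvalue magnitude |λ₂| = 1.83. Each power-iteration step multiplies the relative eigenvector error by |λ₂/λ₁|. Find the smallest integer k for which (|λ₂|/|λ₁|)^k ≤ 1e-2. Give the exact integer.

|λ₂/λ₁| = 1.83/2.55 = 0.71765
Need k ≥ ln(1e-2) / ln(0.71765) = -4.6052 / -0.3318 ≈ 13.880
Smallest integer k satisfying the bound: 14

14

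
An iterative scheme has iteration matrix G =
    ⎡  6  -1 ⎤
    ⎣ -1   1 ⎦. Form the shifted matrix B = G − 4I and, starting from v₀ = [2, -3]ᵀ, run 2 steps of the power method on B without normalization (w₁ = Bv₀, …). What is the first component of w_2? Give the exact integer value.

B = G − 4I has rows (2, -1); (-1, -3)
w1 = Bv₀ = (2·2 + (-1)·(-3); (-1)·2 + (-3)·(-3)) = (7, 7)
w2 = Bw1 = (2·7 + (-1)·7; (-1)·7 + (-3)·7) = (7, -28)
Requested component of w2: 7

7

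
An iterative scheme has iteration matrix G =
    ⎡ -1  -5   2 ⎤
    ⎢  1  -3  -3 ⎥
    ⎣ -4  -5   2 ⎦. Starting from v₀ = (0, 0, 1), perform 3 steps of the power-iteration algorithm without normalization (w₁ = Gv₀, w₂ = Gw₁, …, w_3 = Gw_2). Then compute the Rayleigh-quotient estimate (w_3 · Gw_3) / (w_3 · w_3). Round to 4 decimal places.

w1 = Gv₀ = ((-1)·0 + (-5)·0 + 2·1; 1·0 + (-3)·0 + (-3)·1; (-4)·0 + (-5)·0 + 2·1) = (2, -3, 2)
w2 = Gw1 = ((-1)·2 + (-5)·(-3) + 2·2; 1·2 + (-3)·(-3) + (-3)·2; (-4)·2 + (-5)·(-3) + 2·2) = (17, 5, 11)
w3 = Gw2 = (-20, -31, -71)
Gw3 = (33, 286, 93)
w3·Gw3 = (-20)·33 + (-31)·286 + (-71)·93 = -16129; w3·w3 = (-20)·(-20) + (-31)·(-31) + (-71)·(-71) = 6402
λ ≈ -16129/6402 = -2.5194

λ ≈ -2.5194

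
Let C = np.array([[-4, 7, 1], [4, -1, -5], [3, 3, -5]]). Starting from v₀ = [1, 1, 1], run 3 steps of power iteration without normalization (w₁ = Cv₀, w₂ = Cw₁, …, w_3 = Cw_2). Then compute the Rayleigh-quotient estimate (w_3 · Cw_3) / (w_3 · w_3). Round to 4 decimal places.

w1 = Cv₀ = ((-4)·1 + 7·1 + 1·1; 4·1 + (-1)·1 + (-5)·1; 3·1 + 3·1 + (-5)·1) = (4, -2, 1)
w2 = Cw1 = ((-4)·4 + 7·(-2) + 1·1; 4·4 + (-1)·(-2) + (-5)·1; 3·4 + 3·(-2) + (-5)·1) = (-29, 13, 1)
w3 = Cw2 = (208, -134, -53)
Cw3 = (-1823, 1231, 487)
w3·Cw3 = 208·(-1823) + (-134)·1231 + (-53)·487 = -569949; w3·w3 = 208·208 + (-134)·(-134) + (-53)·(-53) = 64029
λ ≈ -569949/64029 = -8.9014

-8.9014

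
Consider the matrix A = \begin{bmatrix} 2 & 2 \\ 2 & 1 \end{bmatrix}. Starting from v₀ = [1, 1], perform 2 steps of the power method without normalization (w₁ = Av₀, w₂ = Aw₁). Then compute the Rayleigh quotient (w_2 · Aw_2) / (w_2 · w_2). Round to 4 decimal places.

w1 = Av₀ = (4, 3)
w2 = Aw1 = (14, 11)
Aw2 = (50, 39)
w2·Aw2 = 14·50 + 11·39 = 1129; w2·w2 = 14·14 + 11·11 = 317
λ ≈ 1129/317 = 3.5615

λ ≈ 3.5615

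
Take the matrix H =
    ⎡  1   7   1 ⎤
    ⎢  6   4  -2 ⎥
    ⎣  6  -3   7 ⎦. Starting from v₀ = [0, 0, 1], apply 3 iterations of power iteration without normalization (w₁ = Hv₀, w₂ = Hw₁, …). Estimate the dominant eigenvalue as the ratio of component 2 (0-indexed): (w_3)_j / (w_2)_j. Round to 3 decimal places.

w1 = Hv₀ = (1·0 + 7·0 + 1·1; 6·0 + 4·0 + (-2)·1; 6·0 + (-3)·0 + 7·1) = (1, -2, 7)
w2 = Hw1 = (1·1 + 7·(-2) + 1·7; 6·1 + 4·(-2) + (-2)·7; 6·1 + (-3)·(-2) + 7·7) = (-6, -16, 61)
w3 = Hw2 = (-57, -222, 439)
Ratio at component: 439 / 61 = 7.197

λ ≈ 7.197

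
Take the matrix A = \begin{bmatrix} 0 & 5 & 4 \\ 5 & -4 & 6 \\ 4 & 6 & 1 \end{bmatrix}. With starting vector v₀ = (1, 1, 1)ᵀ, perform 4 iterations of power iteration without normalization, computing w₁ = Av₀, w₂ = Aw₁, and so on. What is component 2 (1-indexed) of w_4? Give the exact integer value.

6885

w1 = Av₀ = (0·1 + 5·1 + 4·1; 5·1 + (-4)·1 + 6·1; 4·1 + 6·1 + 1·1) = (9, 7, 11)
w2 = Aw1 = (0·9 + 5·7 + 4·11; 5·9 + (-4)·7 + 6·11; 4·9 + 6·7 + 1·11) = (79, 83, 89)
w3 = Aw2 = (771, 597, 903)
w4 = Aw3 = (6597, 6885, 7569)
The requested component of w4 is 6885.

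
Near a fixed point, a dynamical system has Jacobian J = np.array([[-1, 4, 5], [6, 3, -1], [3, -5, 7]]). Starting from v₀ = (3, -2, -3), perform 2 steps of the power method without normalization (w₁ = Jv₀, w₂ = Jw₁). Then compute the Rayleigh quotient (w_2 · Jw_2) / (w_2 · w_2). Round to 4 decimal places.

-1.5041

w1 = Jv₀ = ((-1)·3 + 4·(-2) + 5·(-3); 6·3 + 3·(-2) + (-1)·(-3); 3·3 + (-5)·(-2) + 7·(-3)) = (-26, 15, -2)
w2 = Jw1 = ((-1)·(-26) + 4·15 + 5·(-2); 6·(-26) + 3·15 + (-1)·(-2); 3·(-26) + (-5)·15 + 7·(-2)) = (76, -109, -167)
Jw2 = (-1347, 296, -396)
w2·Jw2 = 76·(-1347) + (-109)·296 + (-167)·(-396) = -68504; w2·w2 = 76·76 + (-109)·(-109) + (-167)·(-167) = 45546
λ ≈ -68504/45546 = -1.5041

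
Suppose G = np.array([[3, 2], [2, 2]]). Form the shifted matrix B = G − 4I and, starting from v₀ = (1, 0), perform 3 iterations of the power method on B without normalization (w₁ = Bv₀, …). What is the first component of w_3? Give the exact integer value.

-17

B = G − 4I has rows (-1, 2); (2, -2)
w1 = Bv₀ = (-1, 2)
w2 = Bw1 = (5, -6)
w3 = Bw2 = (-17, 22)
Requested component of w3: -17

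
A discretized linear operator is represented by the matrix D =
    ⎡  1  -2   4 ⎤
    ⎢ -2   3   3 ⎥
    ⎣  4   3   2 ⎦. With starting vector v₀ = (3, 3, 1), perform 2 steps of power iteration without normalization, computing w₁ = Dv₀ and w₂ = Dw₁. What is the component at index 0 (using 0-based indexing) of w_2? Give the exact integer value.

81

w1 = Dv₀ = (1, 6, 23)
w2 = Dw1 = (81, 85, 68)
The requested component of w2 is 81.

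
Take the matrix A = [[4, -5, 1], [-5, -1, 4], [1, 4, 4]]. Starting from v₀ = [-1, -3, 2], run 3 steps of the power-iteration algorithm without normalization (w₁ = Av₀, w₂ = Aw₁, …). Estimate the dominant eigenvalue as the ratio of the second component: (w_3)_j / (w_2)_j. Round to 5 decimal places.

w1 = Av₀ = (4·(-1) + (-5)·(-3) + 1·2; (-5)·(-1) + (-1)·(-3) + 4·2; 1·(-1) + 4·(-3) + 4·2) = (13, 16, -5)
w2 = Aw1 = (4·13 + (-5)·16 + 1·(-5); (-5)·13 + (-1)·16 + 4·(-5); 1·13 + 4·16 + 4·(-5)) = (-33, -101, 57)
w3 = Aw2 = (430, 494, -209)
Ratio at component: 494 / -101 = -4.89109

λ ≈ -4.89109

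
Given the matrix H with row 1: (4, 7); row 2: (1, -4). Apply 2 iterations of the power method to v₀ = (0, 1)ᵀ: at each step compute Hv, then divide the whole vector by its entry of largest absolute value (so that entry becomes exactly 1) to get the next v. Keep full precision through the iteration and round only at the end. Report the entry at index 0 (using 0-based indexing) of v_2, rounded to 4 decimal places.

Hv0 = (7.00000, -4.00000); divide by 7.00000 → v1 = (1.00000, -0.57143)
Hv1 = (0.00000, 3.28571); divide by 3.28571 → v2 = (0.00000, 1.00000)
Requested entry of v2: 0/23 = 0.0000

0.0000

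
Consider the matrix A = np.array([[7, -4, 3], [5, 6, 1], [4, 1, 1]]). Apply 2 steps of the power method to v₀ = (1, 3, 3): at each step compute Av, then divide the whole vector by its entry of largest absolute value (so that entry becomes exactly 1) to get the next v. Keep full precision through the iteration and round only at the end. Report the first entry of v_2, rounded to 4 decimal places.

-0.2473

Av0 = (4.00000, 26.00000, 10.00000); divide by 26.00000 → v1 = (0.15385, 1.00000, 0.38462)
Av1 = (-1.76923, 7.15385, 2.00000); divide by 7.15385 → v2 = (-0.24731, 1.00000, 0.27957)
Requested entry of v2: -46/186 = -0.2473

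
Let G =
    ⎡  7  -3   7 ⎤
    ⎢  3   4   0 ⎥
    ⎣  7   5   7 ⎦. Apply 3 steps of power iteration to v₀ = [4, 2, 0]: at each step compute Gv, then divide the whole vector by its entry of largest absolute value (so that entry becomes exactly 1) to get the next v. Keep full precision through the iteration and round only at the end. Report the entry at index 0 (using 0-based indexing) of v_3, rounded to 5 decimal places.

0.83048

Gv0 = (22.000000, 20.000000, 38.000000); divide by 38.000000 → v1 = (0.578947, 0.526316, 1.000000)
Gv1 = (9.473684, 3.842105, 13.684211); divide by 13.684211 → v2 = (0.692308, 0.280769, 1.000000)
Gv2 = (11.003846, 3.200000, 13.250000); divide by 13.250000 → v3 = (0.830479, 0.241509, 1.000000)
Requested entry of v3: 5722/6890 = 0.83048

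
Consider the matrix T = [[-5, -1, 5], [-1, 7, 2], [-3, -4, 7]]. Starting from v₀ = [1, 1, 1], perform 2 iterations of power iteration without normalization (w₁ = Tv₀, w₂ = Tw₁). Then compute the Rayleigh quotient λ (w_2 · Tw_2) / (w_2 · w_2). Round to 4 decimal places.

λ ≈ 7.9061

w1 = Tv₀ = ((-5)·1 + (-1)·1 + 5·1; (-1)·1 + 7·1 + 2·1; (-3)·1 + (-4)·1 + 7·1) = (-1, 8, 0)
w2 = Tw1 = ((-5)·(-1) + (-1)·8 + 5·0; (-1)·(-1) + 7·8 + 2·0; (-3)·(-1) + (-4)·8 + 7·0) = (-3, 57, -29)
Tw2 = (-187, 344, -422)
w2·Tw2 = (-3)·(-187) + 57·344 + (-29)·(-422) = 32407; w2·w2 = (-3)·(-3) + 57·57 + (-29)·(-29) = 4099
λ ≈ 32407/4099 = 7.9061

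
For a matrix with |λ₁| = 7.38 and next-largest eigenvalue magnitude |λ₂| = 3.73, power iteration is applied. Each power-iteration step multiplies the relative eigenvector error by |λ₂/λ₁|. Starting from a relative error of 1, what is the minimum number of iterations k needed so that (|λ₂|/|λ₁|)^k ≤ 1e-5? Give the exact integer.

17

|λ₂/λ₁| = 3.73/7.38 = 0.50542
Need k ≥ ln(1e-5) / ln(0.50542) = -11.5129 / -0.6824 ≈ 16.872
Smallest integer k satisfying the bound: 17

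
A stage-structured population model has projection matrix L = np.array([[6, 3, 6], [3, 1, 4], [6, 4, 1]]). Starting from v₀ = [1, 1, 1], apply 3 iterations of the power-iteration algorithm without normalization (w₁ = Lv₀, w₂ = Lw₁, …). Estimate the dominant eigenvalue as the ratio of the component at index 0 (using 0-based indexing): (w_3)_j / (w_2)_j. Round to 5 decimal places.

12.05000

w1 = Lv₀ = (6·1 + 3·1 + 6·1; 3·1 + 1·1 + 4·1; 6·1 + 4·1 + 1·1) = (15, 8, 11)
w2 = Lw1 = (6·15 + 3·8 + 6·11; 3·15 + 1·8 + 4·11; 6·15 + 4·8 + 1·11) = (180, 97, 133)
w3 = Lw2 = (2169, 1169, 1601)
Ratio at component: 2169 / 180 = 12.05000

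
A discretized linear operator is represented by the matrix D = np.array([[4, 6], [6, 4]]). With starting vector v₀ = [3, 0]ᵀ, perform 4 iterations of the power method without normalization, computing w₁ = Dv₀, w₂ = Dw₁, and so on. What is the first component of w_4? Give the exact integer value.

w1 = Dv₀ = (4·3 + 6·0; 6·3 + 4·0) = (12, 18)
w2 = Dw1 = (4·12 + 6·18; 6·12 + 4·18) = (156, 144)
w3 = Dw2 = (1488, 1512)
w4 = Dw3 = (15024, 14976)
The requested component of w4 is 15024.

15024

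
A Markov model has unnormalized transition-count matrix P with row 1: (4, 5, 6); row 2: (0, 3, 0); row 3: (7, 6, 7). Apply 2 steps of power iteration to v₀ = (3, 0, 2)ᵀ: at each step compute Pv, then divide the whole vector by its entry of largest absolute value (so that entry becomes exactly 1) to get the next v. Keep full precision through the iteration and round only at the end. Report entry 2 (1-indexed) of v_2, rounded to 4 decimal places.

0.0000

Pv0 = (24.00000, 0.00000, 35.00000); divide by 35.00000 → v1 = (0.68571, 0.00000, 1.00000)
Pv1 = (8.74286, 0.00000, 11.80000); divide by 11.80000 → v2 = (0.74092, 0.00000, 1.00000)
Requested entry of v2: 0/413 = 0.0000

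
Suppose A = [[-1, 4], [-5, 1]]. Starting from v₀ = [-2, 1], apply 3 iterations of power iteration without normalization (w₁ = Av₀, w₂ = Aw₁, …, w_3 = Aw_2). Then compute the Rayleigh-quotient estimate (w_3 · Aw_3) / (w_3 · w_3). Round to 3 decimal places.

w1 = Av₀ = (6, 11)
w2 = Aw1 = (38, -19)
w3 = Aw2 = (-114, -209)
Aw3 = (-722, 361)
w3·Aw3 = (-114)·(-722) + (-209)·361 = 6859; w3·w3 = (-114)·(-114) + (-209)·(-209) = 56677
λ ≈ 6859/56677 = 0.121

λ ≈ 0.121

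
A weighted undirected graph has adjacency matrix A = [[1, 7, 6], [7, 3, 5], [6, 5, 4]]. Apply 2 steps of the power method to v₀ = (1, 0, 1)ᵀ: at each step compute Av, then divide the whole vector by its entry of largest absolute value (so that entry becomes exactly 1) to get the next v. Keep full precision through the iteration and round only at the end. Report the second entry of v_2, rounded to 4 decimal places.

0.8940

Av0 = (7.00000, 12.00000, 10.00000); divide by 12.00000 → v1 = (0.58333, 1.00000, 0.83333)
Av1 = (12.58333, 11.25000, 11.83333); divide by 12.58333 → v2 = (1.00000, 0.89404, 0.94040)
Requested entry of v2: 135/151 = 0.8940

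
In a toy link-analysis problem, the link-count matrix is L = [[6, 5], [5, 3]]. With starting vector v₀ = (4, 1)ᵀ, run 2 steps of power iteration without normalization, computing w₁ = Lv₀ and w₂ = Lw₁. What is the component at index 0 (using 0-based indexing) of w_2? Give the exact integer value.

289

w1 = Lv₀ = (6·4 + 5·1; 5·4 + 3·1) = (29, 23)
w2 = Lw1 = (6·29 + 5·23; 5·29 + 3·23) = (289, 214)
The requested component of w2 is 289.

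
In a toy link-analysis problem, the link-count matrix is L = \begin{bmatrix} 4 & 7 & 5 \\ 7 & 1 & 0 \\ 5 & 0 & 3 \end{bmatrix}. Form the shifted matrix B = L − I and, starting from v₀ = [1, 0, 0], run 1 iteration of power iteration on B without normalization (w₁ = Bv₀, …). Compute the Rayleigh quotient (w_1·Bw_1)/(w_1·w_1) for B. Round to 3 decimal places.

μ ≈ 6.277

B = L − I has rows (3, 7, 5); (7, 0, 0); (5, 0, 2)
w1 = Bv₀ = (3·1 + 7·0 + 5·0; 7·1 + 0·0 + 0·0; 5·1 + 0·0 + 2·0) = (3, 7, 5)
Bw1 = (83, 21, 25)
w1·Bw1 = 521; w1·w1 = 83; μ ≈ 521/83 = 6.277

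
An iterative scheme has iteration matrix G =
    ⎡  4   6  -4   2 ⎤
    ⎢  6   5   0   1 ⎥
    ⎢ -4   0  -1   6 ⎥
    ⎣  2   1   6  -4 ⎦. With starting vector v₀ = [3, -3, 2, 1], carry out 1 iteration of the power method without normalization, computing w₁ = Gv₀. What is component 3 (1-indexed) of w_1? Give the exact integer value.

-8

w1 = Gv₀ = (4·3 + 6·(-3) + (-4)·2 + 2·1; 6·3 + 5·(-3) + 0·2 + 1·1; (-4)·3 + 0·(-3) + (-1)·2 + 6·1; 2·3 + 1·(-3) + 6·2 + (-4)·1) = (-12, 4, -8, 11)
The requested component of w1 is -8.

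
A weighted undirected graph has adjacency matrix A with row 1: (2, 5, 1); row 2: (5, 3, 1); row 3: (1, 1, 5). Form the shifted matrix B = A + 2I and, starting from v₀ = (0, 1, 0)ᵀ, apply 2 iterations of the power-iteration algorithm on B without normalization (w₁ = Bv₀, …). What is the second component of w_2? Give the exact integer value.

B = A + 2I has rows (4, 5, 1); (5, 5, 1); (1, 1, 7)
w1 = Bv₀ = (5, 5, 1)
w2 = Bw1 = (46, 51, 17)
Requested component of w2: 51

51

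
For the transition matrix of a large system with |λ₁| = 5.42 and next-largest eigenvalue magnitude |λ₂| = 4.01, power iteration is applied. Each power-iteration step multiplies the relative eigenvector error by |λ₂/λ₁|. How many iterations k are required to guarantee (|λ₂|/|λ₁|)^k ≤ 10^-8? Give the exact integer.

62

|λ₂/λ₁| = 4.01/5.42 = 0.73985
Need k ≥ ln(10^-8) / ln(0.73985) = -18.4207 / -0.3013 ≈ 61.136
Smallest integer k satisfying the bound: 62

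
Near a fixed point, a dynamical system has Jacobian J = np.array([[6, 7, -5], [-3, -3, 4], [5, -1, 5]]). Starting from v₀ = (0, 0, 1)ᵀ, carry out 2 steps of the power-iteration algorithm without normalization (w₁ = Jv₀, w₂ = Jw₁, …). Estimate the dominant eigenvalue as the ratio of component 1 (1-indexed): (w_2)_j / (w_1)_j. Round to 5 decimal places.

w1 = Jv₀ = (6·0 + 7·0 + (-5)·1; (-3)·0 + (-3)·0 + 4·1; 5·0 + (-1)·0 + 5·1) = (-5, 4, 5)
w2 = Jw1 = (6·(-5) + 7·4 + (-5)·5; (-3)·(-5) + (-3)·4 + 4·5; 5·(-5) + (-1)·4 + 5·5) = (-27, 23, -4)
Ratio at component: -27 / -5 = 5.40000

λ ≈ 5.40000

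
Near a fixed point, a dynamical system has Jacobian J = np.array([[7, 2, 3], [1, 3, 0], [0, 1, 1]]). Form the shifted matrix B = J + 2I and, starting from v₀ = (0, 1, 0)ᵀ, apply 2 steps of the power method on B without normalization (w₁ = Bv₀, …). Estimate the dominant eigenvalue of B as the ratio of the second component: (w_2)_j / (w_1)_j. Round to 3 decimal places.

B = J + 2I has rows (9, 2, 3); (1, 5, 0); (0, 1, 3)
w1 = Bv₀ = (2, 5, 1)
w2 = Bw1 = (31, 27, 8)
Ratio: 27/5 = 5.400

μ ≈ 5.400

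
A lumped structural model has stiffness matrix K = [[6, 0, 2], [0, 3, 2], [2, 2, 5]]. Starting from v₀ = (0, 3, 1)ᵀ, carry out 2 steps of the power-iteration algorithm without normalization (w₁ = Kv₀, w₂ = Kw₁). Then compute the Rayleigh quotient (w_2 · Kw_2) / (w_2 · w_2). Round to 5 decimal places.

7.22882

w1 = Kv₀ = (6·0 + 0·3 + 2·1; 0·0 + 3·3 + 2·1; 2·0 + 2·3 + 5·1) = (2, 11, 11)
w2 = Kw1 = (6·2 + 0·11 + 2·11; 0·2 + 3·11 + 2·11; 2·2 + 2·11 + 5·11) = (34, 55, 81)
Kw2 = (366, 327, 583)
w2·Kw2 = 34·366 + 55·327 + 81·583 = 77652; w2·w2 = 34·34 + 55·55 + 81·81 = 10742
λ ≈ 77652/10742 = 7.22882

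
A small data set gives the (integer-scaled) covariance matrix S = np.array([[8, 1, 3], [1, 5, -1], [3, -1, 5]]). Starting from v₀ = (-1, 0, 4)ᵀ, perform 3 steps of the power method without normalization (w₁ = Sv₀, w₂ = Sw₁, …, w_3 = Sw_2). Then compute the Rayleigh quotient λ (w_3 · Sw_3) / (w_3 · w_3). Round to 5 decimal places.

w1 = Sv₀ = (4, -5, 17)
w2 = Sw1 = (78, -38, 102)
w3 = Sw2 = (892, -214, 782)
Sw3 = (9268, -960, 6800)
w3·Sw3 = 892·9268 + (-214)·(-960) + 782·6800 = 13790096; w3·w3 = 892·892 + (-214)·(-214) + 782·782 = 1452984
λ ≈ 13790096/1452984 = 9.49088

9.49088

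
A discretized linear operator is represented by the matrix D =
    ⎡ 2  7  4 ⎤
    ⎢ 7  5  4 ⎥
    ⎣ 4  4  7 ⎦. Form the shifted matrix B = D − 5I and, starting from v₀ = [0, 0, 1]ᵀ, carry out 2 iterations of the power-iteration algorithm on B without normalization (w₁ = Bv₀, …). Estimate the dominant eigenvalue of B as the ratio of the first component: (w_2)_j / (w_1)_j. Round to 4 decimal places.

μ ≈ 6.0000

B = D − 5I has rows (-3, 7, 4); (7, 0, 4); (4, 4, 2)
w1 = Bv₀ = (4, 4, 2)
w2 = Bw1 = (24, 36, 36)
Ratio: 24/4 = 6.0000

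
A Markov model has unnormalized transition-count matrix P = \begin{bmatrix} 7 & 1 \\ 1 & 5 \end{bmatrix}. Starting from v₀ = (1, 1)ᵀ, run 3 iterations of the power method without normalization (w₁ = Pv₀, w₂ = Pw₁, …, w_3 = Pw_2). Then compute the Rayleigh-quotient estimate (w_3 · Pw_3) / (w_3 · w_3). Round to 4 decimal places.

w1 = Pv₀ = (7·1 + 1·1; 1·1 + 5·1) = (8, 6)
w2 = Pw1 = (7·8 + 1·6; 1·8 + 5·6) = (62, 38)
w3 = Pw2 = (472, 252)
Pw3 = (3556, 1732)
w3·Pw3 = 472·3556 + 252·1732 = 2114896; w3·w3 = 472·472 + 252·252 = 286288
λ ≈ 2114896/286288 = 7.3873

λ ≈ 7.3873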